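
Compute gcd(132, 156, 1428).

132 = 2^2 × 3 × 11
156 = 2^2 × 3 × 13
1428 = 2^2 × 3 × 7 × 17
gcd(132, 156, 1428) = 2^2 × 3 = 12.

12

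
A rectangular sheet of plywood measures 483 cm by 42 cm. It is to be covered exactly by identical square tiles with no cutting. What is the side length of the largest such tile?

21 cm

By the Euclidean algorithm:
483 = 11 × 42 + 21
42 = 2 × 21 + 0
gcd(483, 42) = 21.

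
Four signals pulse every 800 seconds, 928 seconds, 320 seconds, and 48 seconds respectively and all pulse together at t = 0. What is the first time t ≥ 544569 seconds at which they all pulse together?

Joint pulses occur at multiples of LCM(800, 928, 320, 48).
800 = 2^5 × 5^2
928 = 2^5 × 29
320 = 2^6 × 5
48 = 2^4 × 3
LCM(800, 928, 320, 48) = 2^6 × 3 × 5^2 × 29 = 139200.
Smallest multiple of 139200 that is ≥ 544569: ⌈544569/139200⌉ × 139200 = 4 × 139200 = 556800.

556800 seconds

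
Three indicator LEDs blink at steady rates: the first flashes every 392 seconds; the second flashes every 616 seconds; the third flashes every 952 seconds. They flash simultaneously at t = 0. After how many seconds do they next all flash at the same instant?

We need the least common multiple of the intervals.
392 = 2^3 × 7^2
616 = 2^3 × 7 × 11
952 = 2^3 × 7 × 17
LCM(392, 616, 952) = 2^3 × 7^2 × 11 × 17 = 73304.

73304 seconds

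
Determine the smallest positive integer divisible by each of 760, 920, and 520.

760 = 2^3 × 5 × 19
920 = 2^3 × 5 × 23
520 = 2^3 × 5 × 13
LCM(760, 920, 520) = 2^3 × 5 × 13 × 19 × 23 = 227240.

227240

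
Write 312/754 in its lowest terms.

12/29

312 = 2^3 × 3 × 13
754 = 2 × 13 × 29
gcd(312, 754) = 2 × 13 = 26.
Divide numerator and denominator by 26: 312/754 = 12/29.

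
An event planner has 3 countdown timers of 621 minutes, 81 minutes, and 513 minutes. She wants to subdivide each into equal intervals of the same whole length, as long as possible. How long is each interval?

27 minutes

The interval must divide each timer length; the longest such is the gcd.
621 = 3^3 × 23
81 = 3^4
513 = 3^3 × 19
gcd(621, 81, 513) = 3^3 = 27.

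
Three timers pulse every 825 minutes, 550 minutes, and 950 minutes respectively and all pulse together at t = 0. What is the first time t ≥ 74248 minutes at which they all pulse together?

Joint pulses occur at multiples of LCM(825, 550, 950).
825 = 3 × 5^2 × 11
550 = 2 × 5^2 × 11
950 = 2 × 5^2 × 19
LCM(825, 550, 950) = 2 × 3 × 5^2 × 11 × 19 = 31350.
Smallest multiple of 31350 that is ≥ 74248: ⌈74248/31350⌉ × 31350 = 3 × 31350 = 94050.

94050 minutes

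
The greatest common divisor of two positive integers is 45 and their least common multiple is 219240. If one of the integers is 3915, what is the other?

2520

For two integers, gcd × lcm = product, so the other is (45 × 219240) / 3915 = 9865800 / 3915 = 2520.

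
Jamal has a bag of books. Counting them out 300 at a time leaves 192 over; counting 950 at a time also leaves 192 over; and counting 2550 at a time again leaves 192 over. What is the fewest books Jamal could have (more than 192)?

97092

N − 192 must be a common multiple of 300, 950, and 2550.
300 = 2^2 × 3 × 5^2
950 = 2 × 5^2 × 19
2550 = 2 × 3 × 5^2 × 17
LCM(300, 950, 2550) = 2^2 × 3 × 5^2 × 17 × 19 = 96900.
Smallest N > 192 is LCM + 192 = 96900 + 192 = 97092.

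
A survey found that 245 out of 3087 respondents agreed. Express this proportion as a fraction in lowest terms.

245 = 5 × 7^2
3087 = 3^2 × 7^3
gcd(245, 3087) = 7^2 = 49.
Divide numerator and denominator by 49: 245/3087 = 5/63.

5/63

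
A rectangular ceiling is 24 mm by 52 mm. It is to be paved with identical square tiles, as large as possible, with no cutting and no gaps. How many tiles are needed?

78

Tile side = gcd(24, 52).
24 = 2^3 × 3
52 = 2^2 × 13
gcd(24, 52) = 2^2 = 4.
Tiles: (24/4) × (52/4) = 6 × 13 = 78.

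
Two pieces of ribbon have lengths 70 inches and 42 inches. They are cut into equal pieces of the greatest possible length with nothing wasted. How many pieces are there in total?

8

Piece length = gcd(70, 42).
70 = 2 × 5 × 7
42 = 2 × 3 × 7
gcd(70, 42) = 2 × 7 = 14.
Total pieces = 70/14 + 42/14 = 5 + 3 = 8.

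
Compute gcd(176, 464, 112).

176 = 2^4 × 11
464 = 2^4 × 29
112 = 2^4 × 7
gcd(176, 464, 112) = 2^4 = 16.

16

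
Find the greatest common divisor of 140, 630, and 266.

14

140 = 2^2 × 5 × 7
630 = 2 × 3^2 × 5 × 7
266 = 2 × 7 × 19
gcd(140, 630, 266) = 2 × 7 = 14.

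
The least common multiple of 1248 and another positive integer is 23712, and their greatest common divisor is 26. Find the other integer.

494

gcd × lcm = product of the two integers, so the other integer is (26 × 23712) / 1248 = 494.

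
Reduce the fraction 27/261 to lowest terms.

27 = 3^3
261 = 3^2 × 29
gcd(27, 261) = 3^2 = 9.
Divide numerator and denominator by 9: 27/261 = 3/29.

3/29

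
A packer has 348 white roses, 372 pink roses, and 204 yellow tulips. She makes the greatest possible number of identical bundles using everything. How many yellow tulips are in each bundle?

Number of bundles = gcd(348, 372, 204).
348 = 2^2 × 3 × 29
372 = 2^2 × 3 × 31
204 = 2^2 × 3 × 17
gcd(348, 372, 204) = 2^2 × 3 = 12.
yellow tulips per bundle = 204 / 12 = 17.

17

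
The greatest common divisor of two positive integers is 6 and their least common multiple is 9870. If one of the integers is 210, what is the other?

282

For two integers, gcd × lcm = product, so the other is (6 × 9870) / 210 = 59220 / 210 = 282.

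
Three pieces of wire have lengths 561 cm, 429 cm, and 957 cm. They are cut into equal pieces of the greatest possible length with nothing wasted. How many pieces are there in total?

59

Piece length = gcd(561, 429, 957).
561 = 3 × 11 × 17
429 = 3 × 11 × 13
957 = 3 × 11 × 29
gcd(561, 429, 957) = 3 × 11 = 33.
Total pieces = 561/33 + 429/33 + 957/33 = 17 + 13 + 29 = 59.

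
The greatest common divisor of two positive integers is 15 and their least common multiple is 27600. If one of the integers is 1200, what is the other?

345

For two integers, gcd × lcm = product, so the other is (15 × 27600) / 1200 = 414000 / 1200 = 345.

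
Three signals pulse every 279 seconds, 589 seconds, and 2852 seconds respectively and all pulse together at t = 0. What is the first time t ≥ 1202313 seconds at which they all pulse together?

1463076 seconds

Joint pulses occur at multiples of LCM(279, 589, 2852).
279 = 3^2 × 31
589 = 19 × 31
2852 = 2^2 × 23 × 31
LCM(279, 589, 2852) = 2^2 × 3^2 × 19 × 23 × 31 = 487692.
Smallest multiple of 487692 that is ≥ 1202313: ⌈1202313/487692⌉ × 487692 = 3 × 487692 = 1463076.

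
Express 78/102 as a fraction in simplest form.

13/17

78 = 2 × 3 × 13
102 = 2 × 3 × 17
gcd(78, 102) = 2 × 3 = 6.
Divide numerator and denominator by 6: 78/102 = 13/17.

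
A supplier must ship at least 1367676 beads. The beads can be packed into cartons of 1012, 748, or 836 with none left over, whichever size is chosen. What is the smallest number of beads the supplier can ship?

The number of beads must be a common multiple of 1012, 748, and 836, so a multiple of their LCM.
1012 = 2^2 × 11 × 23
748 = 2^2 × 11 × 17
836 = 2^2 × 11 × 19
LCM(1012, 748, 836) = 2^2 × 11 × 17 × 19 × 23 = 326876.
Smallest multiple of 326876 that is ≥ 1367676: ⌈1367676/326876⌉ × 326876 = 5 × 326876 = 1634380.

1634380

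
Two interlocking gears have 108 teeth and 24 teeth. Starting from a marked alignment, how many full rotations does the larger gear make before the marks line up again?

They are all back at their starting positions together after one LCM of the periods.
108 = 2^2 × 3^3
24 = 2^3 × 3
LCM(108, 24) = 2^3 × 3^3 = 216.
Rotations for period 108: 216 / 108 = 2.

2 rotations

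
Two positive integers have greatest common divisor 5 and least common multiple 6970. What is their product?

For any two positive integers, gcd × lcm = product = 5 × 6970 = 34850.

34850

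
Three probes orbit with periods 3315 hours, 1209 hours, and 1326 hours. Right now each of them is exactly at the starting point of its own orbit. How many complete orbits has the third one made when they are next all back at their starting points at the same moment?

155 orbits

They are all back at their starting positions together after one LCM of the periods.
3315 = 3 × 5 × 13 × 17
1209 = 3 × 13 × 31
1326 = 2 × 3 × 13 × 17
LCM(3315, 1209, 1326) = 2 × 3 × 5 × 13 × 17 × 31 = 205530.
Orbits for period 1326: 205530 / 1326 = 155.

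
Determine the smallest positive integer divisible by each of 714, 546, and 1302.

287742

714 = 2 × 3 × 7 × 17
546 = 2 × 3 × 7 × 13
1302 = 2 × 3 × 7 × 31
LCM(714, 546, 1302) = 2 × 3 × 7 × 13 × 17 × 31 = 287742.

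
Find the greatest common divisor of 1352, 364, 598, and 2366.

26

1352 = 2^3 × 13^2
364 = 2^2 × 7 × 13
598 = 2 × 13 × 23
2366 = 2 × 7 × 13^2
gcd(1352, 364, 598, 2366) = 2 × 13 = 26.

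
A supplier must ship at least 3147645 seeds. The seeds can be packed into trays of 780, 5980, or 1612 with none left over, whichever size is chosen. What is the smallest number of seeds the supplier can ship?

3336840

The number of seeds must be a common multiple of 780, 5980, and 1612, so a multiple of their LCM.
780 = 2^2 × 3 × 5 × 13
5980 = 2^2 × 5 × 13 × 23
1612 = 2^2 × 13 × 31
LCM(780, 5980, 1612) = 2^2 × 3 × 5 × 13 × 23 × 31 = 556140.
Smallest multiple of 556140 that is ≥ 3147645: ⌈3147645/556140⌉ × 556140 = 6 × 556140 = 3336840.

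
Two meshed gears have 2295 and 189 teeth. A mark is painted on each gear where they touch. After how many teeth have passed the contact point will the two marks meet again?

16065 teeth

The first simultaneous occurrence is after LCM of the individual periods.
2295 = 3^3 × 5 × 17
189 = 3^3 × 7
LCM(2295, 189) = 3^3 × 5 × 7 × 17 = 16065.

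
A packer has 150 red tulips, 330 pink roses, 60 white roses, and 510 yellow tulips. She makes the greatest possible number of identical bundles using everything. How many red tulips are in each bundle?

Number of bundles = gcd(150, 330, 60, 510).
150 = 2 × 3 × 5^2
330 = 2 × 3 × 5 × 11
60 = 2^2 × 3 × 5
510 = 2 × 3 × 5 × 17
gcd(150, 330, 60, 510) = 2 × 3 × 5 = 30.
red tulips per bundle = 150 / 30 = 5.

5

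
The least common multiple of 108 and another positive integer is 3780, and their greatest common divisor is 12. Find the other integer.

420

gcd × lcm = product of the two integers, so the other integer is (12 × 3780) / 108 = 420.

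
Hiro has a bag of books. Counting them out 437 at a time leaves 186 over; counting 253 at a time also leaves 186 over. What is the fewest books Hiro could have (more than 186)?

N − 186 must be a common multiple of 437 and 253.
437 = 19 × 23
253 = 11 × 23
LCM(437, 253) = 11 × 19 × 23 = 4807.
Smallest N > 186 is LCM + 186 = 4807 + 186 = 4993.

4993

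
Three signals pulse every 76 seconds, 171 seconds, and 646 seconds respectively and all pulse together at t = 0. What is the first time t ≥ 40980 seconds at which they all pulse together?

Joint pulses occur at multiples of LCM(76, 171, 646).
76 = 2^2 × 19
171 = 3^2 × 19
646 = 2 × 17 × 19
LCM(76, 171, 646) = 2^2 × 3^2 × 17 × 19 = 11628.
Smallest multiple of 11628 that is ≥ 40980: ⌈40980/11628⌉ × 11628 = 4 × 11628 = 46512.

46512 seconds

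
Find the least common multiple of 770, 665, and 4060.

770 = 2 × 5 × 7 × 11
665 = 5 × 7 × 19
4060 = 2^2 × 5 × 7 × 29
LCM(770, 665, 4060) = 2^2 × 5 × 7 × 11 × 19 × 29 = 848540.

848540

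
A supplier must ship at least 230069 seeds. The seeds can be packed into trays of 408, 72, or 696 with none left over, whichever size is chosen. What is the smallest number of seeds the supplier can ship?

The number of seeds must be a common multiple of 408, 72, and 696, so a multiple of their LCM.
408 = 2^3 × 3 × 17
72 = 2^3 × 3^2
696 = 2^3 × 3 × 29
LCM(408, 72, 696) = 2^3 × 3^2 × 17 × 29 = 35496.
Smallest multiple of 35496 that is ≥ 230069: ⌈230069/35496⌉ × 35496 = 7 × 35496 = 248472.

248472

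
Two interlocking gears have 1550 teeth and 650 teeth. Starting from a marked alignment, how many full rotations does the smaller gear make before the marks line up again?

The first common completion time is the LCM of the periods.
1550 = 2 × 5^2 × 31
650 = 2 × 5^2 × 13
LCM(1550, 650) = 2 × 5^2 × 13 × 31 = 20150.
Rotations for period 650: 20150 / 650 = 31.

31 rotations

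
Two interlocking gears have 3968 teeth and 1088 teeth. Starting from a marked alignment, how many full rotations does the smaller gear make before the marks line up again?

They are all back at their starting positions together after one LCM of the periods.
3968 = 2^7 × 31
1088 = 2^6 × 17
LCM(3968, 1088) = 2^7 × 17 × 31 = 67456.
Rotations for period 1088: 67456 / 1088 = 62.

62 rotations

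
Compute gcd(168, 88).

168 = 2^3 × 3 × 7
88 = 2^3 × 11
gcd(168, 88) = 2^3 = 8.

8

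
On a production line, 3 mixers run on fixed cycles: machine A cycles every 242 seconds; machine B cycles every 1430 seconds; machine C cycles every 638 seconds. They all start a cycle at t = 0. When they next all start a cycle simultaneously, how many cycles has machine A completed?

1885 cycles

All finish a whole number of cycles simultaneously at t = LCM of the periods.
242 = 2 × 11^2
1430 = 2 × 5 × 11 × 13
638 = 2 × 11 × 29
LCM(242, 1430, 638) = 2 × 5 × 11^2 × 13 × 29 = 456170.
Cycles for period 242: 456170 / 242 = 1885.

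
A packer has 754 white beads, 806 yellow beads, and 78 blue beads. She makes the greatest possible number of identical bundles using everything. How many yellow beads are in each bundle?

Number of bundles = gcd(754, 806, 78).
754 = 2 × 13 × 29
806 = 2 × 13 × 31
78 = 2 × 3 × 13
gcd(754, 806, 78) = 2 × 13 = 26.
yellow beads per bundle = 806 / 26 = 31.

31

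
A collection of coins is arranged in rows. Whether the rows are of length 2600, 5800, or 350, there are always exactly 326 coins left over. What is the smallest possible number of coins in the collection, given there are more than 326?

N − 326 must be a common multiple of 2600, 5800, and 350.
2600 = 2^3 × 5^2 × 13
5800 = 2^3 × 5^2 × 29
350 = 2 × 5^2 × 7
LCM(2600, 5800, 350) = 2^3 × 5^2 × 7 × 13 × 29 = 527800.
Smallest N > 326 is LCM + 326 = 527800 + 326 = 528126.

528126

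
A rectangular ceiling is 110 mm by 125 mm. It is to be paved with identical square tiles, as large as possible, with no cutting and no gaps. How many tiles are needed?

Tile side = gcd(110, 125).
110 = 2 × 5 × 11
125 = 5^3
gcd(110, 125) = 5.
Tiles: (110/5) × (125/5) = 22 × 25 = 550.

550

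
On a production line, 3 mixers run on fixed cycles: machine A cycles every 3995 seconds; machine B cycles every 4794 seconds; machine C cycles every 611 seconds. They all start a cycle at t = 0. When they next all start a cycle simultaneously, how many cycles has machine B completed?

They are all back at their starting positions together after one LCM of the periods.
3995 = 5 × 17 × 47
4794 = 2 × 3 × 17 × 47
611 = 13 × 47
LCM(3995, 4794, 611) = 2 × 3 × 5 × 13 × 17 × 47 = 311610.
Cycles for period 4794: 311610 / 4794 = 65.

65 cycles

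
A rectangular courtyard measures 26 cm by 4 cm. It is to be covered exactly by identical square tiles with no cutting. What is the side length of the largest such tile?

By the Euclidean algorithm:
26 = 6 × 4 + 2
4 = 2 × 2 + 0
gcd(26, 4) = 2.

2 cm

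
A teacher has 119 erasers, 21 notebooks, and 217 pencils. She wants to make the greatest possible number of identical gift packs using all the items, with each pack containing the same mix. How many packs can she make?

7 packs

The pack count must divide each quantity, so the greatest is gcd(119, 21, 217).
119 = 7 × 17
21 = 3 × 7
217 = 7 × 31
gcd(119, 21, 217) = 7.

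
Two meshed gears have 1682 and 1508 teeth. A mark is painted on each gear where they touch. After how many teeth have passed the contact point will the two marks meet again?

43732 teeth

The first simultaneous occurrence is after LCM of the individual periods.
1682 = 2 × 29^2
1508 = 2^2 × 13 × 29
LCM(1682, 1508) = 2^2 × 13 × 29^2 = 43732.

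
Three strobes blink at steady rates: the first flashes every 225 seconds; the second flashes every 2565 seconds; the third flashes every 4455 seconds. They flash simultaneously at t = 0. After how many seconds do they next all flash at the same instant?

423225 seconds

The first simultaneous occurrence is after LCM of the individual periods.
225 = 3^2 × 5^2
2565 = 3^3 × 5 × 19
4455 = 3^4 × 5 × 11
LCM(225, 2565, 4455) = 3^4 × 5^2 × 11 × 19 = 423225.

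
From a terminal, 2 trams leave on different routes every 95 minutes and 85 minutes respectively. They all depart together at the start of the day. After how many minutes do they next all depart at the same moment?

They coincide at every common multiple of the periods; the first is the LCM.
95 = 5 × 19
85 = 5 × 17
LCM(95, 85) = 5 × 17 × 19 = 1615.

1615 minutes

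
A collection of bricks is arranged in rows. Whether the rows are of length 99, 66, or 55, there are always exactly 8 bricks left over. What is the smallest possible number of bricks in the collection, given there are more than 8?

N − 8 must be a common multiple of 99, 66, and 55.
99 = 3^2 × 11
66 = 2 × 3 × 11
55 = 5 × 11
LCM(99, 66, 55) = 2 × 3^2 × 5 × 11 = 990.
Smallest N > 8 is LCM + 8 = 990 + 8 = 998.

998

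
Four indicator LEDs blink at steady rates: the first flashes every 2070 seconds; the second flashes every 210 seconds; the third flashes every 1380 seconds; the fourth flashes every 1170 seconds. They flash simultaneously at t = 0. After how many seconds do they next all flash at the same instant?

376740 seconds

We need the least common multiple of the intervals.
2070 = 2 × 3^2 × 5 × 23
210 = 2 × 3 × 5 × 7
1380 = 2^2 × 3 × 5 × 23
1170 = 2 × 3^2 × 5 × 13
LCM(2070, 210, 1380, 1170) = 2^2 × 3^2 × 5 × 7 × 13 × 23 = 376740.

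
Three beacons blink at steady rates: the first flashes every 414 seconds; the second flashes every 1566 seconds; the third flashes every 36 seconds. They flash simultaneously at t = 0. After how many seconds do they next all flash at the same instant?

The first simultaneous occurrence is after LCM of the individual periods.
414 = 2 × 3^2 × 23
1566 = 2 × 3^3 × 29
36 = 2^2 × 3^2
LCM(414, 1566, 36) = 2^2 × 3^3 × 23 × 29 = 72036.

72036 seconds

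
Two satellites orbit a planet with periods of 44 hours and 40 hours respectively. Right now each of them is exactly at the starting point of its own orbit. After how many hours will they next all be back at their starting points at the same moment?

440 hours

They coincide at every common multiple of the periods; the first is the LCM.
44 = 2^2 × 11
40 = 2^3 × 5
LCM(44, 40) = 2^3 × 5 × 11 = 440.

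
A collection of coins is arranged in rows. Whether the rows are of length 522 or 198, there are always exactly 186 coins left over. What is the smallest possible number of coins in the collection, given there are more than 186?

N − 186 must be a common multiple of 522 and 198.
522 = 2 × 3^2 × 29
198 = 2 × 3^2 × 11
LCM(522, 198) = 2 × 3^2 × 11 × 29 = 5742.
Smallest N > 186 is LCM + 186 = 5742 + 186 = 5928.

5928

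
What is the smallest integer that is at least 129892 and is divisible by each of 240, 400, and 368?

138000

The integer must be a common multiple of 240, 400, and 368, so a multiple of their LCM.
240 = 2^4 × 3 × 5
400 = 2^4 × 5^2
368 = 2^4 × 23
LCM(240, 400, 368) = 2^4 × 3 × 5^2 × 23 = 27600.
Smallest multiple of 27600 that is ≥ 129892: ⌈129892/27600⌉ × 27600 = 5 × 27600 = 138000.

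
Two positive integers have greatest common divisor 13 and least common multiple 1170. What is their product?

For any two positive integers, gcd × lcm = product = 13 × 1170 = 15210.

15210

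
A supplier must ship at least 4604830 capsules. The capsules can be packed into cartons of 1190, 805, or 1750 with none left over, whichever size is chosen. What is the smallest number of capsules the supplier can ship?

4789750

The number of capsules must be a common multiple of 1190, 805, and 1750, so a multiple of their LCM.
1190 = 2 × 5 × 7 × 17
805 = 5 × 7 × 23
1750 = 2 × 5^3 × 7
LCM(1190, 805, 1750) = 2 × 5^3 × 7 × 17 × 23 = 684250.
Smallest multiple of 684250 that is ≥ 4604830: ⌈4604830/684250⌉ × 684250 = 7 × 684250 = 4789750.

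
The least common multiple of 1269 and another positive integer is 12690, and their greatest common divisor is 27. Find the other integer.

270

gcd × lcm = product of the two integers, so the other integer is (27 × 12690) / 1269 = 270.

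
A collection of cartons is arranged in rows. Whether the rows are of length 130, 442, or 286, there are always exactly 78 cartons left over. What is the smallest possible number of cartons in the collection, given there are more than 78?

24388

N − 78 must be a common multiple of 130, 442, and 286.
130 = 2 × 5 × 13
442 = 2 × 13 × 17
286 = 2 × 11 × 13
LCM(130, 442, 286) = 2 × 5 × 11 × 13 × 17 = 24310.
Smallest N > 78 is LCM + 78 = 24310 + 78 = 24388.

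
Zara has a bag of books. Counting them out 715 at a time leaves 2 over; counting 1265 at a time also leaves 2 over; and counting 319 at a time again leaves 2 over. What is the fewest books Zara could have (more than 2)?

N − 2 must be a common multiple of 715, 1265, and 319.
715 = 5 × 11 × 13
1265 = 5 × 11 × 23
319 = 11 × 29
LCM(715, 1265, 319) = 5 × 11 × 13 × 23 × 29 = 476905.
Smallest N > 2 is LCM + 2 = 476905 + 2 = 476907.

476907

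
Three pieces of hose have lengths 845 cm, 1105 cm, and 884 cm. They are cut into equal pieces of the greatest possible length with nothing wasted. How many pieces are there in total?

Piece length = gcd(845, 1105, 884).
845 = 5 × 13^2
1105 = 5 × 13 × 17
884 = 2^2 × 13 × 17
gcd(845, 1105, 884) = 13.
Total pieces = 845/13 + 1105/13 + 884/13 = 65 + 85 + 68 = 218.

218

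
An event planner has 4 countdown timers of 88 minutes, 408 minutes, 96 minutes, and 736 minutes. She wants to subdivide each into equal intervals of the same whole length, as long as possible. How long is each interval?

8 minutes

The interval must divide each timer length; the longest such is the gcd.
88 = 2^3 × 11
408 = 2^3 × 3 × 17
96 = 2^5 × 3
736 = 2^5 × 23
gcd(88, 408, 96, 736) = 2^3 = 8.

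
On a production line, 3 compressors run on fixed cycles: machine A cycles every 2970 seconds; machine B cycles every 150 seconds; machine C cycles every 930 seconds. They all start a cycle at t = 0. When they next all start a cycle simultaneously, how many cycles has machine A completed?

All finish a whole number of cycles simultaneously at t = LCM of the periods.
2970 = 2 × 3^3 × 5 × 11
150 = 2 × 3 × 5^2
930 = 2 × 3 × 5 × 31
LCM(2970, 150, 930) = 2 × 3^3 × 5^2 × 11 × 31 = 460350.
Cycles for period 2970: 460350 / 2970 = 155.

155 cycles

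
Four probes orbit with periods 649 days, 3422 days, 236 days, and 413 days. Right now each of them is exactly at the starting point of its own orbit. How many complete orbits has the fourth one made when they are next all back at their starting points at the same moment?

They are all back at their starting positions together after one LCM of the periods.
649 = 11 × 59
3422 = 2 × 29 × 59
236 = 2^2 × 59
413 = 7 × 59
LCM(649, 3422, 236, 413) = 2^2 × 7 × 11 × 29 × 59 = 526988.
Orbits for period 413: 526988 / 413 = 1276.

1276 orbits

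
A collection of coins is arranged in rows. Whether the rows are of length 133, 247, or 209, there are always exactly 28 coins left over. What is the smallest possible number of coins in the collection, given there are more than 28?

N − 28 must be a common multiple of 133, 247, and 209.
133 = 7 × 19
247 = 13 × 19
209 = 11 × 19
LCM(133, 247, 209) = 7 × 11 × 13 × 19 = 19019.
Smallest N > 28 is LCM + 28 = 19019 + 28 = 19047.

19047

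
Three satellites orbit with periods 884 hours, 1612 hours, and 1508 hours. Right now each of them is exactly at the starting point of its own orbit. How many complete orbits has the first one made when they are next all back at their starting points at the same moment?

899 orbits

The first common completion time is the LCM of the periods.
884 = 2^2 × 13 × 17
1612 = 2^2 × 13 × 31
1508 = 2^2 × 13 × 29
LCM(884, 1612, 1508) = 2^2 × 13 × 17 × 29 × 31 = 794716.
Orbits for period 884: 794716 / 884 = 899.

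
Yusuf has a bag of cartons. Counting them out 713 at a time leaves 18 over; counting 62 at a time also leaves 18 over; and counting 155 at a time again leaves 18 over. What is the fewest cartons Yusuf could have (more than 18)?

N − 18 must be a common multiple of 713, 62, and 155.
713 = 23 × 31
62 = 2 × 31
155 = 5 × 31
LCM(713, 62, 155) = 2 × 5 × 23 × 31 = 7130.
Smallest N > 18 is LCM + 18 = 7130 + 18 = 7148.

7148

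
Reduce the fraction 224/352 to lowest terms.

224 = 2^5 × 7
352 = 2^5 × 11
gcd(224, 352) = 2^5 = 32.
Divide numerator and denominator by 32: 224/352 = 7/11.

7/11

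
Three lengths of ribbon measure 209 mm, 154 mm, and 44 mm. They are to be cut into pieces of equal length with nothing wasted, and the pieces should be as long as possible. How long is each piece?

11 mm

The greatest length dividing all of 209, 154, and 44 is their gcd.
209 = 11 × 19
154 = 2 × 7 × 11
44 = 2^2 × 11
gcd(209, 154, 44) = 11.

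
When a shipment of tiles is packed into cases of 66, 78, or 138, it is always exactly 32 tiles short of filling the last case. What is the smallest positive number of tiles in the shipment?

19702

Being 32 short of a full case of size k means N ≡ −32 (mod k), i.e. N + 32 is a multiple of each size.
66 = 2 × 3 × 11
78 = 2 × 3 × 13
138 = 2 × 3 × 23
LCM(66, 78, 138) = 2 × 3 × 11 × 13 × 23 = 19734.
Smallest positive N is 19734 − 32 = 19702.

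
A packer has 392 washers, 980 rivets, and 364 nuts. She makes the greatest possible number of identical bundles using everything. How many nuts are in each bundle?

Number of bundles = gcd(392, 980, 364).
392 = 2^3 × 7^2
980 = 2^2 × 5 × 7^2
364 = 2^2 × 7 × 13
gcd(392, 980, 364) = 2^2 × 7 = 28.
nuts per bundle = 364 / 28 = 13.

13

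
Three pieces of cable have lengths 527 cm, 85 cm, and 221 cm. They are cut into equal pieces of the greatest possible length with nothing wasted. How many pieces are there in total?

49

Piece length = gcd(527, 85, 221).
527 = 17 × 31
85 = 5 × 17
221 = 13 × 17
gcd(527, 85, 221) = 17.
Total pieces = 527/17 + 85/17 + 221/17 = 31 + 5 + 13 = 49.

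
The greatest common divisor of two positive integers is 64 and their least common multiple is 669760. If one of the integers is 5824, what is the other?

For two integers, gcd × lcm = product, so the other is (64 × 669760) / 5824 = 42864640 / 5824 = 7360.

7360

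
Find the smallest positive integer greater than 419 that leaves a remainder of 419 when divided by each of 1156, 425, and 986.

838519

N − 419 must be a common multiple of 1156, 425, and 986.
1156 = 2^2 × 17^2
425 = 5^2 × 17
986 = 2 × 17 × 29
LCM(1156, 425, 986) = 2^2 × 5^2 × 17^2 × 29 = 838100.
Smallest N > 419 is LCM + 419 = 838100 + 419 = 838519.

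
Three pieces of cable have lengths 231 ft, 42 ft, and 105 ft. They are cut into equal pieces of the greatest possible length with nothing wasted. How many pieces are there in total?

18

Piece length = gcd(231, 42, 105).
231 = 3 × 7 × 11
42 = 2 × 3 × 7
105 = 3 × 5 × 7
gcd(231, 42, 105) = 3 × 7 = 21.
Total pieces = 231/21 + 42/21 + 105/21 = 11 + 2 + 5 = 18.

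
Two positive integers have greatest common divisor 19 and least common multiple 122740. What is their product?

2332060

For any two positive integers, gcd × lcm = product = 19 × 122740 = 2332060.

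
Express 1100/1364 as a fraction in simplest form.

25/31

1100 = 2^2 × 5^2 × 11
1364 = 2^2 × 11 × 31
gcd(1100, 1364) = 2^2 × 11 = 44.
Divide numerator and denominator by 44: 1100/1364 = 25/31.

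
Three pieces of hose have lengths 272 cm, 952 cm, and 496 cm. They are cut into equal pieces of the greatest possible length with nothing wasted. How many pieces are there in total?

215

Piece length = gcd(272, 952, 496).
272 = 2^4 × 17
952 = 2^3 × 7 × 17
496 = 2^4 × 31
gcd(272, 952, 496) = 2^3 = 8.
Total pieces = 272/8 + 952/8 + 496/8 = 34 + 119 + 62 = 215.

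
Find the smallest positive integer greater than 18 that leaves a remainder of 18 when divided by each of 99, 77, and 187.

11799

N − 18 must be a common multiple of 99, 77, and 187.
99 = 3^2 × 11
77 = 7 × 11
187 = 11 × 17
LCM(99, 77, 187) = 3^2 × 7 × 11 × 17 = 11781.
Smallest N > 18 is LCM + 18 = 11781 + 18 = 11799.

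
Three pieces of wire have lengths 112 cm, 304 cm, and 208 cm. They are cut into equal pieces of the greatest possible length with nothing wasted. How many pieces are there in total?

Piece length = gcd(112, 304, 208).
112 = 2^4 × 7
304 = 2^4 × 19
208 = 2^4 × 13
gcd(112, 304, 208) = 2^4 = 16.
Total pieces = 112/16 + 304/16 + 208/16 = 7 + 19 + 13 = 39.

39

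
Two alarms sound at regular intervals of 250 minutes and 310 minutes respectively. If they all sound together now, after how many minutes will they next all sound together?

7750 minutes

They coincide at every common multiple of the periods; the first is the LCM.
250 = 2 × 5^3
310 = 2 × 5 × 31
LCM(250, 310) = 2 × 5^3 × 31 = 7750.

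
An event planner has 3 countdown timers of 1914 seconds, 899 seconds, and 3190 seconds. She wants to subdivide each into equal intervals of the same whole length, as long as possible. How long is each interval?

29 seconds

The interval must divide each timer length; the longest such is the gcd.
1914 = 2 × 3 × 11 × 29
899 = 29 × 31
3190 = 2 × 5 × 11 × 29
gcd(1914, 899, 3190) = 29.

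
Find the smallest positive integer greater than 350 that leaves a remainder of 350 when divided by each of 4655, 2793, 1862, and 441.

N − 350 must be a common multiple of 4655, 2793, 1862, and 441.
4655 = 5 × 7^2 × 19
2793 = 3 × 7^2 × 19
1862 = 2 × 7^2 × 19
441 = 3^2 × 7^2
LCM(4655, 2793, 1862, 441) = 2 × 3^2 × 5 × 7^2 × 19 = 83790.
Smallest N > 350 is LCM + 350 = 83790 + 350 = 84140.

84140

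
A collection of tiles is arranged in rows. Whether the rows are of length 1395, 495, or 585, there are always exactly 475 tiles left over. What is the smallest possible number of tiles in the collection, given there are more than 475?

199960

N − 475 must be a common multiple of 1395, 495, and 585.
1395 = 3^2 × 5 × 31
495 = 3^2 × 5 × 11
585 = 3^2 × 5 × 13
LCM(1395, 495, 585) = 3^2 × 5 × 11 × 13 × 31 = 199485.
Smallest N > 475 is LCM + 475 = 199485 + 475 = 199960.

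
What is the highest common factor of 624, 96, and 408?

624 = 2^4 × 3 × 13
96 = 2^5 × 3
408 = 2^3 × 3 × 17
gcd(624, 96, 408) = 2^3 × 3 = 24.

24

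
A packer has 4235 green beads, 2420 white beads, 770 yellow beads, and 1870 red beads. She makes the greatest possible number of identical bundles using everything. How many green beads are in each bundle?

77

Number of bundles = gcd(4235, 2420, 770, 1870).
4235 = 5 × 7 × 11^2
2420 = 2^2 × 5 × 11^2
770 = 2 × 5 × 7 × 11
1870 = 2 × 5 × 11 × 17
gcd(4235, 2420, 770, 1870) = 5 × 11 = 55.
green beads per bundle = 4235 / 55 = 77.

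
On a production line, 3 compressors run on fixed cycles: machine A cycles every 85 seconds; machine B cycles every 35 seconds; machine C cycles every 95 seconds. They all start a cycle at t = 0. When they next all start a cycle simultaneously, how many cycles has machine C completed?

119 cycles

All finish a whole number of cycles simultaneously at t = LCM of the periods.
85 = 5 × 17
35 = 5 × 7
95 = 5 × 19
LCM(85, 35, 95) = 5 × 7 × 17 × 19 = 11305.
Cycles for period 95: 11305 / 95 = 119.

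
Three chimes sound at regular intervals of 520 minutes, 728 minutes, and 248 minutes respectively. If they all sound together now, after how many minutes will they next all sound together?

The first simultaneous occurrence is after LCM of the individual periods.
520 = 2^3 × 5 × 13
728 = 2^3 × 7 × 13
248 = 2^3 × 31
LCM(520, 728, 248) = 2^3 × 5 × 7 × 13 × 31 = 112840.

112840 minutes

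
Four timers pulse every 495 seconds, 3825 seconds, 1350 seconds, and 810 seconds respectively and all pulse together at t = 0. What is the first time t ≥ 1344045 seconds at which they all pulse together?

1514700 seconds

Joint pulses occur at multiples of LCM(495, 3825, 1350, 810).
495 = 3^2 × 5 × 11
3825 = 3^2 × 5^2 × 17
1350 = 2 × 3^3 × 5^2
810 = 2 × 3^4 × 5
LCM(495, 3825, 1350, 810) = 2 × 3^4 × 5^2 × 11 × 17 = 757350.
Smallest multiple of 757350 that is ≥ 1344045: ⌈1344045/757350⌉ × 757350 = 2 × 757350 = 1514700.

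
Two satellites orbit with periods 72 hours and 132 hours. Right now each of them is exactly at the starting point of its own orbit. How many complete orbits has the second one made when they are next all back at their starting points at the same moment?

The first common completion time is the LCM of the periods.
72 = 2^3 × 3^2
132 = 2^2 × 3 × 11
LCM(72, 132) = 2^3 × 3^2 × 11 = 792.
Orbits for period 132: 792 / 132 = 6.

6 orbits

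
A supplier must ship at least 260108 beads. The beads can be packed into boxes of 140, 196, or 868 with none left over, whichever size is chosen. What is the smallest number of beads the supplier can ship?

273420

The number of beads must be a common multiple of 140, 196, and 868, so a multiple of their LCM.
140 = 2^2 × 5 × 7
196 = 2^2 × 7^2
868 = 2^2 × 7 × 31
LCM(140, 196, 868) = 2^2 × 5 × 7^2 × 31 = 30380.
Smallest multiple of 30380 that is ≥ 260108: ⌈260108/30380⌉ × 30380 = 9 × 30380 = 273420.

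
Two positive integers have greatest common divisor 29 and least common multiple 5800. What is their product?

168200

For any two positive integers, gcd × lcm = product = 29 × 5800 = 168200.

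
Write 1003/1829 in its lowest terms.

17/31

1003 = 17 × 59
1829 = 31 × 59
gcd(1003, 1829) = 59.
Divide numerator and denominator by 59: 1003/1829 = 17/31.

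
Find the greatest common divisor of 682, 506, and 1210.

682 = 2 × 11 × 31
506 = 2 × 11 × 23
1210 = 2 × 5 × 11^2
gcd(682, 506, 1210) = 2 × 11 = 22.

22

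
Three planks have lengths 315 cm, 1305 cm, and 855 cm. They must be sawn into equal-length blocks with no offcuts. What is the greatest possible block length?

45 cm

This is the greatest common divisor of 315, 1305, and 855.
315 = 3^2 × 5 × 7
1305 = 3^2 × 5 × 29
855 = 3^2 × 5 × 19
gcd(315, 1305, 855) = 3^2 × 5 = 45.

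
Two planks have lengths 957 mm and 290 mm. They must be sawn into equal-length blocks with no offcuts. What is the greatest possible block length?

29 mm

By the Euclidean algorithm:
957 = 3 × 290 + 87
290 = 3 × 87 + 29
87 = 3 × 29 + 0
gcd(957, 290) = 29.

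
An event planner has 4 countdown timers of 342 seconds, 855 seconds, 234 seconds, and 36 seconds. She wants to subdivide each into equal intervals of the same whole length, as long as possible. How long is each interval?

The interval must divide each timer length; the longest such is the gcd.
342 = 2 × 3^2 × 19
855 = 3^2 × 5 × 19
234 = 2 × 3^2 × 13
36 = 2^2 × 3^2
gcd(342, 855, 234, 36) = 3^2 = 9.

9 seconds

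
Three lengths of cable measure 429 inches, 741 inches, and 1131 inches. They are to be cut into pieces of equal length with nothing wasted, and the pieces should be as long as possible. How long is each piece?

Each piece length must divide every original length, so the longest possible is gcd(429, 741, 1131).
429 = 3 × 11 × 13
741 = 3 × 13 × 19
1131 = 3 × 13 × 29
gcd(429, 741, 1131) = 3 × 13 = 39.

39 inches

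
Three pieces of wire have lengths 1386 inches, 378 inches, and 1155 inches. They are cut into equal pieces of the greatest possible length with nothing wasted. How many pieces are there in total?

Piece length = gcd(1386, 378, 1155).
1386 = 2 × 3^2 × 7 × 11
378 = 2 × 3^3 × 7
1155 = 3 × 5 × 7 × 11
gcd(1386, 378, 1155) = 3 × 7 = 21.
Total pieces = 1386/21 + 378/21 + 1155/21 = 66 + 18 + 55 = 139.

139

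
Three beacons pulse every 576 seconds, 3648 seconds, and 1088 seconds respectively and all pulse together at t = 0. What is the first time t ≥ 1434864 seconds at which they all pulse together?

1488384 seconds

Joint pulses occur at multiples of LCM(576, 3648, 1088).
576 = 2^6 × 3^2
3648 = 2^6 × 3 × 19
1088 = 2^6 × 17
LCM(576, 3648, 1088) = 2^6 × 3^2 × 17 × 19 = 186048.
Smallest multiple of 186048 that is ≥ 1434864: ⌈1434864/186048⌉ × 186048 = 8 × 186048 = 1488384.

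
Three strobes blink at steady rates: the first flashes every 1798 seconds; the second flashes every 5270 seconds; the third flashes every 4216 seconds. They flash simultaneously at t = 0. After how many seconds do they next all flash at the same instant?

They coincide at every common multiple of the periods; the first is the LCM.
1798 = 2 × 29 × 31
5270 = 2 × 5 × 17 × 31
4216 = 2^3 × 17 × 31
LCM(1798, 5270, 4216) = 2^3 × 5 × 17 × 29 × 31 = 611320.

611320 seconds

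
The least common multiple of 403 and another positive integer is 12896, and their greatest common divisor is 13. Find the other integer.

gcd × lcm = product of the two integers, so the other integer is (13 × 12896) / 403 = 416.

416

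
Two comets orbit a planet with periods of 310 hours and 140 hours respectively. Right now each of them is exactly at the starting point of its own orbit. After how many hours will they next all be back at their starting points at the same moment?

4340 hours

The first simultaneous occurrence is after LCM of the individual periods.
310 = 2 × 5 × 31
140 = 2^2 × 5 × 7
LCM(310, 140) = 2^2 × 5 × 7 × 31 = 4340.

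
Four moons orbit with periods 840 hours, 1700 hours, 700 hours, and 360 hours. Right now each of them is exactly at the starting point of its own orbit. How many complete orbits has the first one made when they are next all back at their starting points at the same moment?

255 orbits

The first common completion time is the LCM of the periods.
840 = 2^3 × 3 × 5 × 7
1700 = 2^2 × 5^2 × 17
700 = 2^2 × 5^2 × 7
360 = 2^3 × 3^2 × 5
LCM(840, 1700, 700, 360) = 2^3 × 3^2 × 5^2 × 7 × 17 = 214200.
Orbits for period 840: 214200 / 840 = 255.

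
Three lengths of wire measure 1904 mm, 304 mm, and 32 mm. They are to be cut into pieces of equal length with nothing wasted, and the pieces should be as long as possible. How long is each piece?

Each piece length must divide every original length, so the longest possible is gcd(1904, 304, 32).
1904 = 2^4 × 7 × 17
304 = 2^4 × 19
32 = 2^5
gcd(1904, 304, 32) = 2^4 = 16.

16 mm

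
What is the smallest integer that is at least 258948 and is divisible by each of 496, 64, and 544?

269824

The integer must be a common multiple of 496, 64, and 544, so a multiple of their LCM.
496 = 2^4 × 31
64 = 2^6
544 = 2^5 × 17
LCM(496, 64, 544) = 2^6 × 17 × 31 = 33728.
Smallest multiple of 33728 that is ≥ 258948: ⌈258948/33728⌉ × 33728 = 8 × 33728 = 269824.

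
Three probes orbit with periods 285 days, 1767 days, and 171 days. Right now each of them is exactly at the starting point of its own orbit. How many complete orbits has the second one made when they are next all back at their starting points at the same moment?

The first common completion time is the LCM of the periods.
285 = 3 × 5 × 19
1767 = 3 × 19 × 31
171 = 3^2 × 19
LCM(285, 1767, 171) = 3^2 × 5 × 19 × 31 = 26505.
Orbits for period 1767: 26505 / 1767 = 15.

15 orbits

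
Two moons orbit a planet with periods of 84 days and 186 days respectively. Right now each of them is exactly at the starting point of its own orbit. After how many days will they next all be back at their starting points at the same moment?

2604 days

The first simultaneous occurrence is after LCM of the individual periods.
84 = 2^2 × 3 × 7
186 = 2 × 3 × 31
LCM(84, 186) = 2^2 × 3 × 7 × 31 = 2604.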